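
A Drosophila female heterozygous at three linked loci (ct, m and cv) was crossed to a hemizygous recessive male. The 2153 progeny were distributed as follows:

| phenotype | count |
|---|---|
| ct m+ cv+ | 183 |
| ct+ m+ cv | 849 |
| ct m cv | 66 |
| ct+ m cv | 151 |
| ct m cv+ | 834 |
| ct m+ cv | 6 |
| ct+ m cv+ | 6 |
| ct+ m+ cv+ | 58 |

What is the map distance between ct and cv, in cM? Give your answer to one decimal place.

6.3 cM

The two most frequent reciprocal classes, ct m cv+ and ct+ m+ cv, are the parental types, so the F1 was ct m cv+ / ct+ m+ cv.
The two rarest classes, ct+ m cv+ and ct m+ cv, are the double crossovers. Comparing them with the parentals, only the ct allele has switched, so ct is the middle locus and the order is m – ct – cv.
Crossovers in the ct–cv interval produce the single-crossover classes ct m cv and ct+ m+ cv+ (66 + 58 = 124) plus the double crossovers (12).
RF(ct–cv) = (124 + 12) / 2153 = 136/2153 = 0.0632 → 6.3 cM.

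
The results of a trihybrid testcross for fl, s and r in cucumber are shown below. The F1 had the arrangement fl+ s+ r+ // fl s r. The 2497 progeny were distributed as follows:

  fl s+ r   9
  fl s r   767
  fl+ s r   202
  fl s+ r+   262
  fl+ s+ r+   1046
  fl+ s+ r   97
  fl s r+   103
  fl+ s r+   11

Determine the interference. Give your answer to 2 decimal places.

0.53

The two rarest classes, fl+ s r+ and fl s+ r, are the double crossovers. Comparing them with the parentals, only the s allele has switched, so s is the middle locus and the order is fl – s – r.
fl–s: (464 + 20)/2497 = 0.1938; s–r: (200 + 20)/2497 = 0.0881.
Expected DCO frequency = 0.1938 × 0.0881 ≈ 0.01707; observed = 20/2497 ≈ 0.00801.
Coefficient of coincidence = 0.00801/0.01707 ≈ 0.47; interference = 1 − 0.47 = 0.53.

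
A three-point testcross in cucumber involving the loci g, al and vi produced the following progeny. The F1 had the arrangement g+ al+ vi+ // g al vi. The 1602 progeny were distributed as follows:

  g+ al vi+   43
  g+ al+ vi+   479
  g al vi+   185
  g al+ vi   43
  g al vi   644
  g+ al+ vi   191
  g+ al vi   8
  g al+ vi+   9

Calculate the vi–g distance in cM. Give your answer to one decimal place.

24.5 cM

The two rarest classes, g al+ vi+ and g+ al vi, are the double crossovers. Comparing them with the parentals, only the g allele has switched, so g is the middle locus and the order is al – g – vi.
Crossovers in the g–vi interval produce the single-crossover classes g+ al+ vi and g al vi+ (191 + 185 = 376) plus the double crossovers (17).
RF(g–vi) = (376 + 17) / 1602 = 393/1602 = 0.2453 → 24.5 cM.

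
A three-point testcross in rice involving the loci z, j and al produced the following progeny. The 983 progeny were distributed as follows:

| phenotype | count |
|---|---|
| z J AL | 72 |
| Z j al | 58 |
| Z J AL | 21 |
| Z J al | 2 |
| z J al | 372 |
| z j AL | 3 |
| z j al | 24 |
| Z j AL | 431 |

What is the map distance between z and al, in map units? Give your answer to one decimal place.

The two most frequent reciprocal classes, z J al and Z j AL, are the parental types, so the F1 was z J al / Z j AL.
The two rarest classes, Z J al and z j AL, are the double crossovers. Comparing them with the parentals, only the z allele has switched, so z is the middle locus and the order is al – z – j.
Crossovers in the al–z interval produce the single-crossover classes z J AL and Z j al (72 + 58 = 130) plus the double crossovers (5).
RF(al–z) = (130 + 5) / 983 = 135/983 = 0.1373 → 13.7 map units.

13.7 map units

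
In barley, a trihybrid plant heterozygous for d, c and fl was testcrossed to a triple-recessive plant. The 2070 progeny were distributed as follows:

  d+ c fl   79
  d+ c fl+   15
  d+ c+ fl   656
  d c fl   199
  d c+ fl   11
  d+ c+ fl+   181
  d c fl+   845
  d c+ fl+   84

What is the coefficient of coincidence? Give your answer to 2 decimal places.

0.70

The two most frequent reciprocal classes, d+ c+ fl and d c fl+, are the parental types, so the F1 was d+ c+ fl / d c fl+.
The two rarest classes, d c+ fl and d+ c fl+, are the double crossovers. Comparing them with the parentals, only the d allele has switched, so d is the middle locus and the order is fl – d – c.
fl–d: (380 + 26)/2070 = 0.1961; d–c: (163 + 26)/2070 = 0.0913.
Expected DCO frequency = 0.1961 × 0.0913 ≈ 0.01790; observed = 26/2070 ≈ 0.01256.
Coefficient of coincidence = 0.01256/0.01790 ≈ 0.70.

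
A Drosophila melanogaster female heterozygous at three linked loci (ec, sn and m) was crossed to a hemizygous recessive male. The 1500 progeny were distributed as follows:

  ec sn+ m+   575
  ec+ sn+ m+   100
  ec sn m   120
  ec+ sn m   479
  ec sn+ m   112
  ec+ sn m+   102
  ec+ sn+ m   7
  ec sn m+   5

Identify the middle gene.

sn

The two most frequent reciprocal classes, ec+ sn m and ec sn+ m+, are the parental types, so the F1 was ec+ sn m / ec sn+ m+.
The two rarest classes, ec+ sn+ m and ec sn m+, are the double crossovers. Comparing them with the parentals, only the sn allele has switched, so sn is the middle locus and the order is ec – sn – m.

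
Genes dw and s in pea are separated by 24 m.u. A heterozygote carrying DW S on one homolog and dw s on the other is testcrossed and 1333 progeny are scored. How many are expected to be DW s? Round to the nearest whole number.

160

A map distance of 24 m.u. corresponds to a recombination frequency of 0.240.
The F1 is DW S / dw s, so DW s is a recombinant gamete class with expected frequency r/2 = 0.240/2 = 0.1200.
Expected number = 0.1200 × 1333 = 159.96 ≈ 160.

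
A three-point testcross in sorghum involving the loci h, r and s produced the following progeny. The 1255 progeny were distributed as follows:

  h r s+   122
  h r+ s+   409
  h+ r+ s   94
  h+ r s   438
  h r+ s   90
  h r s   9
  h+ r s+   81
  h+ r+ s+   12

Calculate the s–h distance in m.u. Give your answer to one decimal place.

15.3 m.u.

The two most frequent reciprocal classes, h+ r s and h r+ s+, are the parental types, so the F1 was h+ r s / h r+ s+.
The two rarest classes, h r s and h+ r+ s+, are the double crossovers. Comparing them with the parentals, only the h allele has switched, so h is the middle locus and the order is s – h – r.
Crossovers in the s–h interval produce the single-crossover classes h+ r s+ and h r+ s (81 + 90 = 171) plus the double crossovers (21).
RF(s–h) = (171 + 21) / 1255 = 192/1255 = 0.1530 → 15.3 m.u.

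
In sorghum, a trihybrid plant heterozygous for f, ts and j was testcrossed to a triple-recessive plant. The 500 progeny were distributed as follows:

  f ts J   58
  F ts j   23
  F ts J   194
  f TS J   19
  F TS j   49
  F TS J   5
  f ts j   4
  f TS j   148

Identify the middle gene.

ts

The two most frequent reciprocal classes, f TS j and F ts J, are the parental types, so the F1 was f TS j / F ts J.
The two rarest classes, f ts j and F TS J, are the double crossovers. Comparing them with the parentals, only the ts allele has switched, so ts is the middle locus and the order is f – ts – j.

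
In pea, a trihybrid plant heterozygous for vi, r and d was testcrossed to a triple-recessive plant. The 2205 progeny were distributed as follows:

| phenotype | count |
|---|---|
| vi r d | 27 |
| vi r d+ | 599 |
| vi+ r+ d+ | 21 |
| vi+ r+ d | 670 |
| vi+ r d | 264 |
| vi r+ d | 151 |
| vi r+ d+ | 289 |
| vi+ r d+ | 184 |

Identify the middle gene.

The two most frequent reciprocal classes, vi+ r+ d and vi r d+, are the parental types, so the F1 was vi+ r+ d / vi r d+.
The two rarest classes, vi+ r+ d+ and vi r d, are the double crossovers. Comparing them with the parentals, only the d allele has switched, so d is the middle locus and the order is r – d – vi.

d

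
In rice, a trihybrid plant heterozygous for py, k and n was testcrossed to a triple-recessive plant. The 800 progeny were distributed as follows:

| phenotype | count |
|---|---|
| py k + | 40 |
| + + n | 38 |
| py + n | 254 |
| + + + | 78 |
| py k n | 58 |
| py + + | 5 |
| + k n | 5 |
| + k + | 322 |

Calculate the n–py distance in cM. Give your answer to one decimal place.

The two most frequent reciprocal classes, + k + and py + n, are the parental types, so the F1 was + k + / py + n.
The two rarest classes, + k n and py + +, are the double crossovers. Comparing them with the parentals, only the n allele has switched, so n is the middle locus and the order is k – n – py.
Crossovers in the n–py interval produce the single-crossover classes py k + and + + n (40 + 38 = 78) plus the double crossovers (10).
RF(n–py) = (78 + 10) / 800 = 88/800 = 0.1100 → 11.0 cM.

11.0 cM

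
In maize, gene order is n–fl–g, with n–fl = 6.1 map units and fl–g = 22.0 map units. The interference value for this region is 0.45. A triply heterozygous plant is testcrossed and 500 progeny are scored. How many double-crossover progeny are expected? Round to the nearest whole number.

4

Map distances give recombination frequencies of 0.061 and 0.220 for the two intervals.
With interference 0.45 (so coincidence = 0.55), expected double-crossover frequency = 0.061 × 0.220 × 0.55 = 0.00738.
Expected number = 0.00738 × 500 = 3.69 ≈ 4.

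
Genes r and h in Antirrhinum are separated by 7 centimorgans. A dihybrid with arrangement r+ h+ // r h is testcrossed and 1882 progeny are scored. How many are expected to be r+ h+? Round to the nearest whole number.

A map distance of 7 centimorgans corresponds to a recombination frequency of 0.070.
The F1 is r+ h+ / r h, so r+ h+ is a parental gamete class with expected frequency (1 − r)/2 = 0.930/2 = 0.4650.
Expected number = 0.4650 × 1882 = 875.13 ≈ 875.

875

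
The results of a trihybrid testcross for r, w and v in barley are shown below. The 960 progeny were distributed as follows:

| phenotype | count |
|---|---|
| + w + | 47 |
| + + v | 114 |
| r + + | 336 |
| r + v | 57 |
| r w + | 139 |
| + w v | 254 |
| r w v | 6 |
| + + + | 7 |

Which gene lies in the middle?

The two most frequent reciprocal classes, r + + and + w v, are the parental types, so the F1 was r + + / + w v.
The two rarest classes, + + + and r w v, are the double crossovers. Comparing them with the parentals, only the r allele has switched, so r is the middle locus and the order is v – r – w.

r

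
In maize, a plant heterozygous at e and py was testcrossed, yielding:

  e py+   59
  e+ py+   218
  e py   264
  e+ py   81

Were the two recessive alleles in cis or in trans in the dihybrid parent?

cis

The two most frequent classes are e+ py+ (218) and e py (264); these are the parental (non-recombinant) types.
So the F1 carried e+ py+ on one chromosome and e py on the other — the recessive alleles are on the same chromosome (cis / coupling).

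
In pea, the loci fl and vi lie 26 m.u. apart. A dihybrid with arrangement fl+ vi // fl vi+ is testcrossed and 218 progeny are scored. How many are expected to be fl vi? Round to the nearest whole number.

28

A map distance of 26 m.u. corresponds to a recombination frequency of 0.260.
The F1 is fl+ vi / fl vi+, so fl vi is a recombinant gamete class with expected frequency r/2 = 0.260/2 = 0.1300.
Expected number = 0.1300 × 218 = 28.34 ≈ 28.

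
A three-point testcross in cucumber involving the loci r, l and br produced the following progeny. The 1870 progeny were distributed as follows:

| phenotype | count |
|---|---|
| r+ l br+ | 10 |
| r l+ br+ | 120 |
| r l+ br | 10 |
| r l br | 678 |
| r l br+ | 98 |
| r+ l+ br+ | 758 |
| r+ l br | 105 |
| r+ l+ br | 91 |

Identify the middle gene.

l

The two most frequent reciprocal classes, r+ l+ br+ and r l br, are the parental types, so the F1 was r+ l+ br+ / r l br.
The two rarest classes, r+ l br+ and r l+ br, are the double crossovers. Comparing them with the parentals, only the l allele has switched, so l is the middle locus and the order is br – l – r.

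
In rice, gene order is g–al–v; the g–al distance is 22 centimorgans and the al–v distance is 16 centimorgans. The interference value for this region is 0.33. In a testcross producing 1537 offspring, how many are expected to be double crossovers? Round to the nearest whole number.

Map distances give recombination frequencies of 0.220 and 0.160 for the two intervals.
With interference 0.33 (so coincidence = 0.67), expected double-crossover frequency = 0.220 × 0.160 × 0.67 = 0.02358.
Expected number = 0.02358 × 1537 = 36.25 ≈ 36.

36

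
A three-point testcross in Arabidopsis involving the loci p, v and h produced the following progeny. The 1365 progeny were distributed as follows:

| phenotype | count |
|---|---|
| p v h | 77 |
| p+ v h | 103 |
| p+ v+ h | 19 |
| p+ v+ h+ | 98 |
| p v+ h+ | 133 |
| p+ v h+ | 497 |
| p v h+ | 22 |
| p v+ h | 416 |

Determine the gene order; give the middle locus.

p

The two most frequent reciprocal classes, p v+ h and p+ v h+, are the parental types, so the F1 was p v+ h / p+ v h+.
The two rarest classes, p+ v+ h and p v h+, are the double crossovers. Comparing them with the parentals, only the p allele has switched, so p is the middle locus and the order is v – p – h.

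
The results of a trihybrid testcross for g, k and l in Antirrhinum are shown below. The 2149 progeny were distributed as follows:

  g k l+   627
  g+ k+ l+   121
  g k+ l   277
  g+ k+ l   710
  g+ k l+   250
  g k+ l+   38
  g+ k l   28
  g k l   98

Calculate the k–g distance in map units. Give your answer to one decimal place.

27.6 map units

The two most frequent reciprocal classes, g+ k+ l and g k l+, are the parental types, so the F1 was g+ k+ l / g k l+.
The two rarest classes, g+ k l and g k+ l+, are the double crossovers. Comparing them with the parentals, only the k allele has switched, so k is the middle locus and the order is g – k – l.
Crossovers in the g–k interval produce the single-crossover classes g k+ l and g+ k l+ (277 + 250 = 527) plus the double crossovers (66).
RF(g–k) = (527 + 66) / 2149 = 593/2149 = 0.2759 → 27.6 map units.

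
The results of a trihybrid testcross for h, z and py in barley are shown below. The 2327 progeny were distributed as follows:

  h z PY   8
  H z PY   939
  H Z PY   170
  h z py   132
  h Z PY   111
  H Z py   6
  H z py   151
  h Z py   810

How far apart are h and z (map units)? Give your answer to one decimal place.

13.6 map units

The two most frequent reciprocal classes, h Z py and H z PY, are the parental types, so the F1 was h Z py / H z PY.
The two rarest classes, H Z py and h z PY, are the double crossovers. Comparing them with the parentals, only the h allele has switched, so h is the middle locus and the order is py – h – z.
Crossovers in the h–z interval produce the single-crossover classes h z py and H Z PY (132 + 170 = 302) plus the double crossovers (14).
RF(h–z) = (302 + 14) / 2327 = 316/2327 = 0.1358 → 13.6 map units.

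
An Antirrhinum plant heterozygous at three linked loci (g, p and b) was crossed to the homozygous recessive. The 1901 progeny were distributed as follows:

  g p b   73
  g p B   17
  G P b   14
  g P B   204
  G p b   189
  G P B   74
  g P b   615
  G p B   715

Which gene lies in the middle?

The two most frequent reciprocal classes, G p B and g P b, are the parental types, so the F1 was G p B / g P b.
The two rarest classes, g p B and G P b, are the double crossovers. Comparing them with the parentals, only the g allele has switched, so g is the middle locus and the order is b – g – p.

g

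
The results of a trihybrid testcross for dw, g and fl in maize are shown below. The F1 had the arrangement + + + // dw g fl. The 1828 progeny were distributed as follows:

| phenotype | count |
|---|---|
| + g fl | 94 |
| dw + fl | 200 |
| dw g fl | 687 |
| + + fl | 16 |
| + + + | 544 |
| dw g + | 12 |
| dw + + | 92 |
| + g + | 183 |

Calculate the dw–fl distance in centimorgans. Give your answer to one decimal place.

11.7 centimorgans

The two rarest classes, + + fl and dw g +, are the double crossovers. Comparing them with the parentals, only the fl allele has switched, so fl is the middle locus and the order is dw – fl – g.
Crossovers in the dw–fl interval produce the single-crossover classes dw + + and + g fl (92 + 94 = 186) plus the double crossovers (28).
RF(dw–fl) = (186 + 28) / 1828 = 214/1828 = 0.1171 → 11.7 centimorgans.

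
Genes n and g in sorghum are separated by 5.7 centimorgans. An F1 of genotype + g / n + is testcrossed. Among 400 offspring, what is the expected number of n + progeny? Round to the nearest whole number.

A map distance of 5.7 centimorgans corresponds to a recombination frequency of 0.057.
The F1 is + g / n +, so n + is a parental gamete class with expected frequency (1 − r)/2 = 0.943/2 = 0.4715.
Expected number = 0.4715 × 400 = 188.60 ≈ 189.

189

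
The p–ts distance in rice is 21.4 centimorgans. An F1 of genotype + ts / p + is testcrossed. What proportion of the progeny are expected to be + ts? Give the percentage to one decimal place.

39.3%

A map distance of 21.4 centimorgans corresponds to a recombination frequency of 0.214.
The F1 is + ts / p +, so + ts is a parental gamete class with expected frequency (1 − r)/2 = 0.786/2 = 0.3930.
That is 0.3930 = 39.3% of the progeny.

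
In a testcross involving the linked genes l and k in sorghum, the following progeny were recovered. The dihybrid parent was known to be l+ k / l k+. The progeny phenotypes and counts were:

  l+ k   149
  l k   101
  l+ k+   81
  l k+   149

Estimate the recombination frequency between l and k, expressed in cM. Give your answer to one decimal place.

The recombinant classes are l+ k+ and l k: 81 + 101 = 182.
Recombination frequency = 182/480 = 0.3792 ≈ 37.9%, i.e. 37.9 cM.

37.9 cM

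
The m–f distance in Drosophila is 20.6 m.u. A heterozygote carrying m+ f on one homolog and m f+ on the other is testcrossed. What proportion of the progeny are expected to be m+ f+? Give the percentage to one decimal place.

A map distance of 20.6 m.u. corresponds to a recombination frequency of 0.206.
The F1 is m+ f / m f+, so m+ f+ is a recombinant gamete class with expected frequency r/2 = 0.206/2 = 0.1030.
That is 0.1030 = 10.3% of the progeny.

10.3%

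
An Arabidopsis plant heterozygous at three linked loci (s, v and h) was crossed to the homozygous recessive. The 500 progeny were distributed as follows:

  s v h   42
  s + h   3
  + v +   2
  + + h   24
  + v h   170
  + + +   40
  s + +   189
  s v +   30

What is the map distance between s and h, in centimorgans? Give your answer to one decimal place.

17.4 centimorgans

The two most frequent reciprocal classes, + v h and s + +, are the parental types, so the F1 was + v h / s + +.
The two rarest classes, + v + and s + h, are the double crossovers. Comparing them with the parentals, only the h allele has switched, so h is the middle locus and the order is v – h – s.
Crossovers in the h–s interval produce the single-crossover classes s v h and + + + (42 + 40 = 82) plus the double crossovers (5).
RF(h–s) = (82 + 5) / 500 = 87/500 = 0.1740 → 17.4 centimorgans.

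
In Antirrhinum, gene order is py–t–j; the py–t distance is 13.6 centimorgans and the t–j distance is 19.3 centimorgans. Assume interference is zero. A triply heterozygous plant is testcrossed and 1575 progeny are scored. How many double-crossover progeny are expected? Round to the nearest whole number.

41

Map distances give recombination frequencies of 0.136 and 0.193 for the two intervals.
With no interference, expected double-crossover frequency = 0.136 × 0.193 = 0.02625.
Expected number = 0.02625 × 1575 = 41.34 ≈ 41.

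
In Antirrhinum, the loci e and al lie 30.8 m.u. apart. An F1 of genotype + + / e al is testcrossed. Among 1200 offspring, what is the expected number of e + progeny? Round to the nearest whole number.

185

A map distance of 30.8 m.u. corresponds to a recombination frequency of 0.308.
The F1 is + + / e al, so e + is a recombinant gamete class with expected frequency r/2 = 0.308/2 = 0.1540.
Expected number = 0.1540 × 1200 = 184.80 ≈ 185.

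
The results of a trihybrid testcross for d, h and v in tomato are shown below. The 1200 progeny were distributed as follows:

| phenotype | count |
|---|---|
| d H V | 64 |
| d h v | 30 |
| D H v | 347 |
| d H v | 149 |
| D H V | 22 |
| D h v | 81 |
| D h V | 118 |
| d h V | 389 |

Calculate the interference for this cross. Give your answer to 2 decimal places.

The two most frequent reciprocal classes, D H v and d h V, are the parental types, so the F1 was D H v / d h V.
The two rarest classes, D H V and d h v, are the double crossovers. Comparing them with the parentals, only the v allele has switched, so v is the middle locus and the order is d – v – h.
d–v: (267 + 52)/1200 = 0.2658; v–h: (145 + 52)/1200 = 0.1642.
Expected DCO frequency = 0.2658 × 0.1642 ≈ 0.04364; observed = 52/1200 ≈ 0.04333.
Coefficient of coincidence = 0.04333/0.04364 ≈ 0.99; interference = 1 − 0.99 = 0.01.

0.01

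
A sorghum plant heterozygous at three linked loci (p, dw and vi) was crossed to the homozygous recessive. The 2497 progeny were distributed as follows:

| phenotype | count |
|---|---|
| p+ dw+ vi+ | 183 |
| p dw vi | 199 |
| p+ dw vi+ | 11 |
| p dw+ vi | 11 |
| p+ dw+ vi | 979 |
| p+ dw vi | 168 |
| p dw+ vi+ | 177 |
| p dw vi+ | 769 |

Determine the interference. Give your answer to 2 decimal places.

The two most frequent reciprocal classes, p dw vi+ and p+ dw+ vi, are the parental types, so the F1 was p dw vi+ / p+ dw+ vi.
The two rarest classes, p+ dw vi+ and p dw+ vi, are the double crossovers. Comparing them with the parentals, only the p allele has switched, so p is the middle locus and the order is vi – p – dw.
vi–p: (382 + 22)/2497 = 0.1618; p–dw: (345 + 22)/2497 = 0.1470.
Expected DCO frequency = 0.1618 × 0.1470 ≈ 0.02378; observed = 22/2497 ≈ 0.00881.
Coefficient of coincidence = 0.00881/0.02378 ≈ 0.37; interference = 1 − 0.37 = 0.63.

0.63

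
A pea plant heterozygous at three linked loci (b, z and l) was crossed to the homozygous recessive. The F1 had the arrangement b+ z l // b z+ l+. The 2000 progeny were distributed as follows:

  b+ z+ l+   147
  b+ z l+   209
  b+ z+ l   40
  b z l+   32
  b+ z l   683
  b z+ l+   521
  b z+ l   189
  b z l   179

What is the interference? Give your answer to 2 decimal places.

0.23

The two rarest classes, b+ z+ l and b z l+, are the double crossovers. Comparing them with the parentals, only the z allele has switched, so z is the middle locus and the order is b – z – l.
b–z: (326 + 72)/2000 = 0.1990; z–l: (398 + 72)/2000 = 0.2350.
Expected DCO frequency = 0.1990 × 0.2350 ≈ 0.04677; observed = 72/2000 ≈ 0.03600.
Coefficient of coincidence = 0.03600/0.04677 ≈ 0.77; interference = 1 − 0.77 = 0.23.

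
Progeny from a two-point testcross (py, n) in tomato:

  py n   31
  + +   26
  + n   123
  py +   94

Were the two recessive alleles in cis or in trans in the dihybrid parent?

trans

The two most frequent classes are + n (123) and py + (94); these are the parental (non-recombinant) types.
So the F1 carried + n on one chromosome and py + on the other — the recessive alleles are on opposite chromosomes (trans / repulsion).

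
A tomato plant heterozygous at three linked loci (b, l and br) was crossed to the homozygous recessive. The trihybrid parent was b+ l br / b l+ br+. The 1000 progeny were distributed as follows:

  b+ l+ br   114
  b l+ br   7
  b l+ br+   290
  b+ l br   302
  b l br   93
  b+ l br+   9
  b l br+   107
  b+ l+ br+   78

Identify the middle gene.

The two rarest classes, b+ l br+ and b l+ br, are the double crossovers. Comparing them with the parentals, only the br allele has switched, so br is the middle locus and the order is l – br – b.

br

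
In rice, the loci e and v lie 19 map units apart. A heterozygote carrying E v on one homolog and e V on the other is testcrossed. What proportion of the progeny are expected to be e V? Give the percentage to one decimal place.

A map distance of 19 map units corresponds to a recombination frequency of 0.190.
The F1 is E v / e V, so e V is a parental gamete class with expected frequency (1 − r)/2 = 0.810/2 = 0.4050.
That is 0.4050 = 40.5% of the progeny.

40.5%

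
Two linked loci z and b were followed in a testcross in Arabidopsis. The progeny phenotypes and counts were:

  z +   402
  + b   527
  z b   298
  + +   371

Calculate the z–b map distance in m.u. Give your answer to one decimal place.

41.9 m.u.

The two most frequent classes, + b (527) and z + (402), are the parental types, so the F1 was + b / z +.
The recombinant classes are + + and z b: 371 + 298 = 669.
Recombination frequency = 669/1598 = 0.4186 ≈ 41.9%, i.e. 41.9 m.u.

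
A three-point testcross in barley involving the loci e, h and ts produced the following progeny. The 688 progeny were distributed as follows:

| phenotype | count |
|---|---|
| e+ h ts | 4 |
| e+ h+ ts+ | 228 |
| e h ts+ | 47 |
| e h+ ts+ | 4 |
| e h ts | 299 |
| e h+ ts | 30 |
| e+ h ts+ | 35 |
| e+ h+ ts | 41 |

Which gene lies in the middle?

The two most frequent reciprocal classes, e h ts and e+ h+ ts+, are the parental types, so the F1 was e h ts / e+ h+ ts+.
The two rarest classes, e+ h ts and e h+ ts+, are the double crossovers. Comparing them with the parentals, only the e allele has switched, so e is the middle locus and the order is ts – e – h.

e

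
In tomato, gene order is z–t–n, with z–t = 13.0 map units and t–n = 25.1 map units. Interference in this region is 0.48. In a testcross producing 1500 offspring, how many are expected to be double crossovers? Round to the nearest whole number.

25

Map distances give recombination frequencies of 0.130 and 0.251 for the two intervals.
With interference 0.48 (so coincidence = 0.52), expected double-crossover frequency = 0.130 × 0.251 × 0.52 = 0.01697.
Expected number = 0.01697 × 1500 = 25.45 ≈ 25.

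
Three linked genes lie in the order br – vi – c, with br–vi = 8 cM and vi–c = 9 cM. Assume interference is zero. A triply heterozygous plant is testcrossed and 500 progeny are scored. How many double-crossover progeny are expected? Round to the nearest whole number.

4

Map distances give recombination frequencies of 0.080 and 0.090 for the two intervals.
With no interference, expected double-crossover frequency = 0.080 × 0.090 = 0.00720.
Expected number = 0.00720 × 500 = 3.60 ≈ 4.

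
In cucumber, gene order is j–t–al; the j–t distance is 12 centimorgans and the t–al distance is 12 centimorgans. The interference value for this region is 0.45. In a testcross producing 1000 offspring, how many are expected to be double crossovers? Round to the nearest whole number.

8

Map distances give recombination frequencies of 0.120 and 0.120 for the two intervals.
With interference 0.45 (so coincidence = 0.55), expected double-crossover frequency = 0.120 × 0.120 × 0.55 = 0.00792.
Expected number = 0.00792 × 1000 = 7.92 ≈ 8.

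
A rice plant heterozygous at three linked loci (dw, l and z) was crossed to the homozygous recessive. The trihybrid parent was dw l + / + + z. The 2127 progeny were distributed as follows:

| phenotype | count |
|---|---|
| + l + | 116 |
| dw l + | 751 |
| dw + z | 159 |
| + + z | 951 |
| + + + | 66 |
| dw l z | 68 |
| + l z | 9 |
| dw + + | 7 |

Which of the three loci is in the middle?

l

The two rarest classes, dw + + and + l z, are the double crossovers. Comparing them with the parentals, only the l allele has switched, so l is the middle locus and the order is dw – l – z.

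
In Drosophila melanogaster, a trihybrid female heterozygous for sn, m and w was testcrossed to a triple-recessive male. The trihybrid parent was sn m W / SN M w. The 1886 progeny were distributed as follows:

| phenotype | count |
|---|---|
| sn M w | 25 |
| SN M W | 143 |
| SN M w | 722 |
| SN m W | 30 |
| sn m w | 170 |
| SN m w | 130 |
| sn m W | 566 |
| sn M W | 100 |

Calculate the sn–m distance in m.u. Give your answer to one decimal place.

15.1 m.u.

The two rarest classes, SN m W and sn M w, are the double crossovers. Comparing them with the parentals, only the sn allele has switched, so sn is the middle locus and the order is w – sn – m.
Crossovers in the sn–m interval produce the single-crossover classes sn M W and SN m w (100 + 130 = 230) plus the double crossovers (55).
RF(sn–m) = (230 + 55) / 1886 = 285/1886 = 0.1511 → 15.1 m.u.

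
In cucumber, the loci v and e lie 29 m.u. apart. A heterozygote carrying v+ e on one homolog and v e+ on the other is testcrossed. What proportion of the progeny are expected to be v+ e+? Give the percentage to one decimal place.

14.5%

A map distance of 29 m.u. corresponds to a recombination frequency of 0.290.
The F1 is v+ e / v e+, so v+ e+ is a recombinant gamete class with expected frequency r/2 = 0.290/2 = 0.1450.
That is 0.1450 = 14.5% of the progeny.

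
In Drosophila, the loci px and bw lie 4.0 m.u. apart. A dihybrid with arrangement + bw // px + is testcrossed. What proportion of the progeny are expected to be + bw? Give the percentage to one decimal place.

48.0%

A map distance of 4.0 m.u. corresponds to a recombination frequency of 0.040.
The F1 is + bw / px +, so + bw is a parental gamete class with expected frequency (1 − r)/2 = 0.960/2 = 0.4800.
That is 0.4800 = 48.0% of the progeny.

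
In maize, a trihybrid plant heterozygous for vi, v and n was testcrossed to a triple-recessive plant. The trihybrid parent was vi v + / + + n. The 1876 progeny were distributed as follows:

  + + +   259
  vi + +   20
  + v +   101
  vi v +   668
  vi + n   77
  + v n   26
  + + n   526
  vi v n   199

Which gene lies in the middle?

v

The two rarest classes, vi + + and + v n, are the double crossovers. Comparing them with the parentals, only the v allele has switched, so v is the middle locus and the order is n – v – vi.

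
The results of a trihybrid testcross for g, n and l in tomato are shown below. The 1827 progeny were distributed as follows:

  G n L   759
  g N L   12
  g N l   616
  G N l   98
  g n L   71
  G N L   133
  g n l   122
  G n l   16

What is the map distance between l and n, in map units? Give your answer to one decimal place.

15.5 map units

The two most frequent reciprocal classes, g N l and G n L, are the parental types, so the F1 was g N l / G n L.
The two rarest classes, g N L and G n l, are the double crossovers. Comparing them with the parentals, only the l allele has switched, so l is the middle locus and the order is g – l – n.
Crossovers in the l–n interval produce the single-crossover classes g n l and G N L (122 + 133 = 255) plus the double crossovers (28).
RF(l–n) = (255 + 28) / 1827 = 283/1827 = 0.1549 → 15.5 map units.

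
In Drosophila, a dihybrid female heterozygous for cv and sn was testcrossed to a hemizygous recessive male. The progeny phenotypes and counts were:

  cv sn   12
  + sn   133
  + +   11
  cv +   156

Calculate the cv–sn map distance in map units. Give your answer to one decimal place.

The two most frequent classes, + sn (133) and cv + (156), are the parental types, so the F1 was + sn / cv +.
The recombinant classes are + + and cv sn: 11 + 12 = 23.
Recombination frequency = 23/312 = 0.0737 ≈ 7.4%, i.e. 7.4 map units.

7.4 map units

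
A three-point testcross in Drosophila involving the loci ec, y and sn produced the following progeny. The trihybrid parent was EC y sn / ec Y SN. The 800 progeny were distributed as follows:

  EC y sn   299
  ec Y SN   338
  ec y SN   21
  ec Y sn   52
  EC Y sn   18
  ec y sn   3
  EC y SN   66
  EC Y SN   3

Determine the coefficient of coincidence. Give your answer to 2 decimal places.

0.86

The two rarest classes, ec y sn and EC Y SN, are the double crossovers. Comparing them with the parentals, only the ec allele has switched, so ec is the middle locus and the order is sn – ec – y.
sn–ec: (118 + 6)/800 = 0.1550; ec–y: (39 + 6)/800 = 0.0563.
Expected DCO frequency = 0.1550 × 0.0563 ≈ 0.00873; observed = 6/800 ≈ 0.00750.
Coefficient of coincidence = 0.00750/0.00873 ≈ 0.86.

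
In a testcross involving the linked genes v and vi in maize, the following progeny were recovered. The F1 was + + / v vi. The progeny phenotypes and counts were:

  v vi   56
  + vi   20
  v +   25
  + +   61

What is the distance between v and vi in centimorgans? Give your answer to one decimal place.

27.8 centimorgans

The recombinant classes are + vi and v +: 20 + 25 = 45.
Recombination frequency = 45/162 = 0.2778 ≈ 27.8%, i.e. 27.8 centimorgans.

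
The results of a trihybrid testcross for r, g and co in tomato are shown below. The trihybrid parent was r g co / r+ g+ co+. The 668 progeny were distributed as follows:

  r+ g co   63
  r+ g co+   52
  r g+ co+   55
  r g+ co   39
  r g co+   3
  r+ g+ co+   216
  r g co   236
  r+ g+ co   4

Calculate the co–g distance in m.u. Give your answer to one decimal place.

The two rarest classes, r g co+ and r+ g+ co, are the double crossovers. Comparing them with the parentals, only the co allele has switched, so co is the middle locus and the order is g – co – r.
Crossovers in the g–co interval produce the single-crossover classes r g+ co and r+ g co+ (39 + 52 = 91) plus the double crossovers (7).
RF(g–co) = (91 + 7) / 668 = 98/668 = 0.1467 → 14.7 m.u.

14.7 m.u.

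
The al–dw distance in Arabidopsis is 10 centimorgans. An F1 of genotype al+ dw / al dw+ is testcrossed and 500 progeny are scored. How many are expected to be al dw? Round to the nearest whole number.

25

A map distance of 10 centimorgans corresponds to a recombination frequency of 0.100.
The F1 is al+ dw / al dw+, so al dw is a recombinant gamete class with expected frequency r/2 = 0.100/2 = 0.0500.
Expected number = 0.0500 × 500 = 25.00 ≈ 25.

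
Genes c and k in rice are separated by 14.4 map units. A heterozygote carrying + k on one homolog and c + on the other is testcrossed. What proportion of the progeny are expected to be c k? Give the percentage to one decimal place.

A map distance of 14.4 map units corresponds to a recombination frequency of 0.144.
The F1 is + k / c +, so c k is a recombinant gamete class with expected frequency r/2 = 0.144/2 = 0.0720.
That is 0.0720 = 7.2% of the progeny.

7.2%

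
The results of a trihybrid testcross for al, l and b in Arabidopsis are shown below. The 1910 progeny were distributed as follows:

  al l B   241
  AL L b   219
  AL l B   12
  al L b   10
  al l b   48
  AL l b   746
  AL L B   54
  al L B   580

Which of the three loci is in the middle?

The two most frequent reciprocal classes, AL l b and al L B, are the parental types, so the F1 was AL l b / al L B.
The two rarest classes, AL l B and al L b, are the double crossovers. Comparing them with the parentals, only the b allele has switched, so b is the middle locus and the order is l – b – al.

b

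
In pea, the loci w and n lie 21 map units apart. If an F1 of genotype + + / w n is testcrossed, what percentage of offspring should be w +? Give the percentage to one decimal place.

10.5%

A map distance of 21 map units corresponds to a recombination frequency of 0.210.
The F1 is + + / w n, so w + is a recombinant gamete class with expected frequency r/2 = 0.210/2 = 0.1050.
That is 0.1050 = 10.5% of the progeny.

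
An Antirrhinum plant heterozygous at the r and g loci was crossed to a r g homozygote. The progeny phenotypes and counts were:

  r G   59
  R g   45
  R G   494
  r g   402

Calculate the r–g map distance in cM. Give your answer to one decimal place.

The two most frequent classes, R G (494) and r g (402), are the parental types, so the F1 was R G / r g.
The recombinant classes are R g and r G: 45 + 59 = 104.
Recombination frequency = 104/1000 = 0.1040 ≈ 10.4%, i.e. 10.4 cM.

10.4 cM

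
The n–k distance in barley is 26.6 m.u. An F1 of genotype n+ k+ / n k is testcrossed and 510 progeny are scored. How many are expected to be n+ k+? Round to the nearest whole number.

A map distance of 26.6 m.u. corresponds to a recombination frequency of 0.266.
The F1 is n+ k+ / n k, so n+ k+ is a parental gamete class with expected frequency (1 − r)/2 = 0.734/2 = 0.3670.
Expected number = 0.3670 × 510 = 187.17 ≈ 187.

187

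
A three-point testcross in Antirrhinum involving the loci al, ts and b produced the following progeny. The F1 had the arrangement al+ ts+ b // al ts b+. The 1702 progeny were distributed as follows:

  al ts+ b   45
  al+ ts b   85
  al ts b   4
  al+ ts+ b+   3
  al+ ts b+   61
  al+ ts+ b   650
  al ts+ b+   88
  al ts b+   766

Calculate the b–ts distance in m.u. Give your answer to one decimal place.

10.6 m.u.

The two rarest classes, al+ ts+ b+ and al ts b, are the double crossovers. Comparing them with the parentals, only the b allele has switched, so b is the middle locus and the order is al – b – ts.
Crossovers in the b–ts interval produce the single-crossover classes al+ ts b and al ts+ b+ (85 + 88 = 173) plus the double crossovers (7).
RF(b–ts) = (173 + 7) / 1702 = 180/1702 = 0.1058 → 10.6 m.u.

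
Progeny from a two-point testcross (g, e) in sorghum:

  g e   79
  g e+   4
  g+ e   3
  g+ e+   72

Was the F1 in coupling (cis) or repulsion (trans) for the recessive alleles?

The two most frequent classes are g+ e+ (72) and g e (79); these are the parental (non-recombinant) types.
So the F1 carried g+ e+ on one chromosome and g e on the other — the recessive alleles are on the same chromosome (cis / coupling).

cis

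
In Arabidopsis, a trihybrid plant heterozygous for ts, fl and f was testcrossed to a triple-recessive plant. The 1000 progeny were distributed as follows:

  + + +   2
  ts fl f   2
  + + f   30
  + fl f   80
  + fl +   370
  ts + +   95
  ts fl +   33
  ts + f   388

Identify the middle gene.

The two most frequent reciprocal classes, + fl + and ts + f, are the parental types, so the F1 was + fl + / ts + f.
The two rarest classes, + + + and ts fl f, are the double crossovers. Comparing them with the parentals, only the fl allele has switched, so fl is the middle locus and the order is ts – fl – f.

fl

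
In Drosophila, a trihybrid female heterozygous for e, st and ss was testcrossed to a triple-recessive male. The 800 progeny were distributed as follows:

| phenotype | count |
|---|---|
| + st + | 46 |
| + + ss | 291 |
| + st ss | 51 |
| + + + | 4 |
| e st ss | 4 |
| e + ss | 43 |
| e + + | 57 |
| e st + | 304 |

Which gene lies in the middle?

ss

The two most frequent reciprocal classes, + + ss and e st +, are the parental types, so the F1 was + + ss / e st +.
The two rarest classes, + + + and e st ss, are the double crossovers. Comparing them with the parentals, only the ss allele has switched, so ss is the middle locus and the order is e – ss – st.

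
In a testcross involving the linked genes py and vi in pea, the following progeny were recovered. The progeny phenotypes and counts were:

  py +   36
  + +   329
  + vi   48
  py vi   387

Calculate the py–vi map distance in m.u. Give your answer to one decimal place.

10.5 m.u.

The two most frequent classes, + + (329) and py vi (387), are the parental types, so the F1 was + + / py vi.
The recombinant classes are + vi and py +: 48 + 36 = 84.
Recombination frequency = 84/800 = 0.1050 ≈ 10.5%, i.e. 10.5 m.u.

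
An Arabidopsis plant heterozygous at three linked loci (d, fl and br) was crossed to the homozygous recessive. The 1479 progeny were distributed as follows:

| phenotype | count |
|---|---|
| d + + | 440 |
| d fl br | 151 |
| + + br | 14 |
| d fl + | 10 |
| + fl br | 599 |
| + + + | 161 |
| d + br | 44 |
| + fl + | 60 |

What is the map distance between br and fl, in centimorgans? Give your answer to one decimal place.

The two most frequent reciprocal classes, + fl br and d + +, are the parental types, so the F1 was + fl br / d + +.
The two rarest classes, + + br and d fl +, are the double crossovers. Comparing them with the parentals, only the fl allele has switched, so fl is the middle locus and the order is d – fl – br.
Crossovers in the fl–br interval produce the single-crossover classes + fl + and d + br (60 + 44 = 104) plus the double crossovers (24).
RF(fl–br) = (104 + 24) / 1479 = 128/1479 = 0.0865 → 8.7 centimorgans.

8.7 centimorgans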